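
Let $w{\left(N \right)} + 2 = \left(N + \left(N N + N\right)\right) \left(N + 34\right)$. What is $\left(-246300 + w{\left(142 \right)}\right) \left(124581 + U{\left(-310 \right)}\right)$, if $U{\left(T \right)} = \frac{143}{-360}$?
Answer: $\frac{75179196273641}{180} \approx 4.1766 \cdot 10^{11}$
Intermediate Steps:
$w{\left(N \right)} = -2 + \left(34 + N\right) \left(N^{2} + 2 N\right)$ ($w{\left(N \right)} = -2 + \left(N + \left(N N + N\right)\right) \left(N + 34\right) = -2 + \left(N + \left(N^{2} + N\right)\right) \left(34 + N\right) = -2 + \left(N + \left(N + N^{2}\right)\right) \left(34 + N\right) = -2 + \left(N^{2} + 2 N\right) \left(34 + N\right) = -2 + \left(34 + N\right) \left(N^{2} + 2 N\right)$)
$U{\left(T \right)} = - \frac{143}{360}$ ($U{\left(T \right)} = 143 \left(- \frac{1}{360}\right) = - \frac{143}{360}$)
$\left(-246300 + w{\left(142 \right)}\right) \left(124581 + U{\left(-310 \right)}\right) = \left(-246300 + \left(-2 + 142^{3} + 36 \cdot 142^{2} + 68 \cdot 142\right)\right) \left(124581 - \frac{143}{360}\right) = \left(-246300 + \left(-2 + 2863288 + 36 \cdot 20164 + 9656\right)\right) \frac{44849017}{360} = \left(-246300 + \left(-2 + 2863288 + 725904 + 9656\right)\right) \frac{44849017}{360} = \left(-246300 + 3598846\right) \frac{44849017}{360} = 3352546 \cdot \frac{44849017}{360} = \frac{75179196273641}{180}$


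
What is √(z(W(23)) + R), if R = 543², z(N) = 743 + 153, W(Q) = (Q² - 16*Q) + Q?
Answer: √295745 ≈ 543.82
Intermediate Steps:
W(Q) = Q² - 15*Q
z(N) = 896
R = 294849
√(z(W(23)) + R) = √(896 + 294849) = √295745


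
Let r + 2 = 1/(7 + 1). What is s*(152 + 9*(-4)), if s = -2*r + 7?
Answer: 1247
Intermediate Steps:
r = -15/8 (r = -2 + 1/(7 + 1) = -2 + 1/8 = -15/8 ≈ -1.8750)
s = 43/4 (s = -2*(-15/8) + 7 = 15/4 + 7 = 43/4 ≈ 10.750)
s*(152 + 9*(-4)) = 43*(152 + 9*(-4))/4 = 43*(152 - 36)/4 = (43/4)*116 = 1247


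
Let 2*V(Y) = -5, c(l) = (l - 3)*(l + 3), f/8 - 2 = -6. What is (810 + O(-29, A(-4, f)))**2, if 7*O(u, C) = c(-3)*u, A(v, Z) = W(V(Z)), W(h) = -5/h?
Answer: 656100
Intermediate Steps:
f = -32 (f = 16 + 8*(-6) = 16 - 48 = -32)
c(l) = (-3 + l)*(3 + l)
V(Y) = -5/2 (V(Y) = (1/2)*(-5) = -5/2)
A(v, Z) = 2 (A(v, Z) = -5/(-5/2) = -5*(-2/5) = 2)
O(u, C) = 0 (O(u, C) = ((-9 + (-3)**2)*u)/7 = ((-9 + 9)*u)/7 = (0*u)/7 = (1/7)*0 = 0)
(810 + O(-29, A(-4, f)))**2 = (810 + 0)**2 = 810**2 = 656100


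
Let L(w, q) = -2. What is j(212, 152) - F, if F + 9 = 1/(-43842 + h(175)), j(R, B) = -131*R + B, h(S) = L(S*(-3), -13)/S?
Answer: -211841310897/7672352 ≈ -27611.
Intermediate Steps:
h(S) = -2/S
j(R, B) = B - 131*R
F = -69051343/7672352 (F = -9 + 1/(-43842 - 2/175) = -9 + 1/(-7672352/175) = -9 - 175/7672352 = -69051343/7672352 ≈ -9.0000)
j(212, 152) - F = (152 - 131*212) - 1*(-69051343/7672352) = (152 - 27772) + 69051343/7672352 = -27620 + 69051343/7672352 = -211841310897/7672352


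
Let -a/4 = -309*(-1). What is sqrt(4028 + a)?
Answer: 2*sqrt(698) ≈ 52.839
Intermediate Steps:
a = -1236 (a = -(-1236)*(-1) = -4*309 = -1236)
sqrt(4028 + a) = sqrt(4028 - 1236) = sqrt(2792) = 2*sqrt(698)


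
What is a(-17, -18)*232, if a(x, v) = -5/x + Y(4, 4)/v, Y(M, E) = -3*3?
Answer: 3132/17 ≈ 184.24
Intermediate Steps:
Y(M, E) = -9
a(x, v) = -9/v - 5/x (a(x, v) = -5/x - 9/v = -9/v - 5/x)
a(-17, -18)*232 = (-9/(-18) - 5/(-17))*232 = (-9*(-1/18) - 5*(-1/17))*232 = (1/2 + 5/17)*232 = (27/34)*232 = 3132/17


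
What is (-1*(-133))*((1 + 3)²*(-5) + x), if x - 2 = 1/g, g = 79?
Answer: -819413/79 ≈ -10372.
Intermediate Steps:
x = 159/79 (x = 2 + 1/79 = 159/79 ≈ 2.0127)
(-1*(-133))*((1 + 3)²*(-5) + x) = (-1*(-133))*((1 + 3)²*(-5) + 159/79) = 133*(4²*(-5) + 159/79) = 133*(16*(-5) + 159/79) = 133*(-80 + 159/79) = 133*(-6161/79) = -819413/79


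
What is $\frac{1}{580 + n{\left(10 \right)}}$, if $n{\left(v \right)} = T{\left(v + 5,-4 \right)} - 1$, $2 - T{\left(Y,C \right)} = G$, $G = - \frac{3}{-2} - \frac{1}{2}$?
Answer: $\frac{1}{580} \approx 0.0017241$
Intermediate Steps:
$G = 1$ ($G = \left(-3\right) \left(- \frac{1}{2}\right) - \frac{1}{2} = \frac{3}{2} - \frac{1}{2} = 1$)
$T{\left(Y,C \right)} = 1$ ($T{\left(Y,C \right)} = 2 - 1 = 1$)
$n{\left(v \right)} = 0$ ($n{\left(v \right)} = 1 - 1 = 0$)
$\frac{1}{580 + n{\left(10 \right)}} = \frac{1}{580 + 0} = \frac{1}{580}$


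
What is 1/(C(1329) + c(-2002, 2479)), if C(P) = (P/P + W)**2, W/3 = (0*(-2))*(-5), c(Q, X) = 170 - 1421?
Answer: -1/1250 ≈ -0.00080000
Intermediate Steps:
c(Q, X) = -1251
W = 0 (W = 3*((0*(-2))*(-5)) = 3*(0*(-5)) = 3*0 = 0)
C(P) = 1 (C(P) = (P/P + 0)**2 = (1 + 0)**2 = 1**2 = 1)
1/(C(1329) + c(-2002, 2479)) = 1/(1 - 1251) = 1/(-1250) = -1/1250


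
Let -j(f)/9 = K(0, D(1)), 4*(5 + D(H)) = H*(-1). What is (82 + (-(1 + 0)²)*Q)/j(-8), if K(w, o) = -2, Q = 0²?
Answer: 41/9 ≈ 4.5556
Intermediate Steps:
D(H) = -5 - H/4 (D(H) = -5 + (H*(-1))/4 = -5 + (-H)/4 = -5 - H/4)
Q = 0
j(f) = 18 (j(f) = -9*(-2) = 18)
(82 + (-(1 + 0)²)*Q)/j(-8) = (82 - (1 + 0)²*0)/18 = (82 - 1*1²*0)*(1/18) = (82 - 1*1*0)*(1/18) = (82 - 1*0)*(1/18) = (82 + 0)*(1/18) = 82*(1/18) = 41/9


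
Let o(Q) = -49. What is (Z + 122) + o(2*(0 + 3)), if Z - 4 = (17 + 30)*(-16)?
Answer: -675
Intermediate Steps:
Z = -748 (Z = 4 + (17 + 30)*(-16) = 4 + 47*(-16) = 4 - 752 = -748)
(Z + 122) + o(2*(0 + 3)) = (-748 + 122) - 49 = -626 - 49 = -675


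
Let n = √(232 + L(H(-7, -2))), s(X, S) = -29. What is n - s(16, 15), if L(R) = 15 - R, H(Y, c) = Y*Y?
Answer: 29 + 3*√22 ≈ 43.071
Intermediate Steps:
H(Y, c) = Y²
n = 3*√22 (n = √(232 + (15 - 1*(-7)²)) = √(232 + (15 - 1*49)) = √(232 + (15 - 49)) = √(232 - 34) = √198 = 3*√22 ≈ 14.071)
n - s(16, 15) = 3*√22 - 1*(-29) = 3*√22 + 29 = 29 + 3*√22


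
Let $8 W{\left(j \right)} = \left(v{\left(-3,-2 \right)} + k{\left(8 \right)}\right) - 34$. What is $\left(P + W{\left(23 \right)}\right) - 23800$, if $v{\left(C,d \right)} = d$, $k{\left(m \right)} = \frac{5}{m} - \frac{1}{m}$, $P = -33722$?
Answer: $- \frac{920423}{16} \approx -57526.0$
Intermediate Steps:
$k{\left(m \right)} = \frac{4}{m}$
$W{\left(j \right)} = - \frac{71}{16}$ ($W{\left(j \right)} = \frac{\left(-2 + \frac{4}{8}\right) - 34}{8} = \frac{\left(-2 + 4 \cdot \frac{1}{8}\right) - 34}{8} = \frac{\left(-2 + \frac{1}{2}\right) - 34}{8} = \frac{- \frac{3}{2} - 34}{8} = \frac{1}{8} \left(- \frac{71}{2}\right) = - \frac{71}{16}$)
$\left(P + W{\left(23 \right)}\right) - 23800 = \left(-33722 - \frac{71}{16}\right) - 23800 = - \frac{539623}{16} - 23800 = - \frac{920423}{16}$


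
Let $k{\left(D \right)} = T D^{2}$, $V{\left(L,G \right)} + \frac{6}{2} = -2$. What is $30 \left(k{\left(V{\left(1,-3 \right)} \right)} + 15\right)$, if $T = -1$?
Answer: $-300$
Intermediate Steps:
$V{\left(L,G \right)} = -5$ ($V{\left(L,G \right)} = -3 - 2 = -5$)
$k{\left(D \right)} = - D^{2}$
$30 \left(k{\left(V{\left(1,-3 \right)} \right)} + 15\right) = 30 \left(- \left(-5\right)^{2} + 15\right) = 30 \left(\left(-1\right) 25 + 15\right) = 30 \left(-25 + 15\right) = 30 \left(-10\right) = -300$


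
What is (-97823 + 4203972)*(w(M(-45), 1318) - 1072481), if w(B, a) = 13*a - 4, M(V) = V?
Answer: -4333428453299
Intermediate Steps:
w(B, a) = -4 + 13*a
(-97823 + 4203972)*(w(M(-45), 1318) - 1072481) = (-97823 + 4203972)*((-4 + 13*1318) - 1072481) = 4106149*((-4 + 17134) - 1072481) = 4106149*(17130 - 1072481) = 4106149*(-1055351) = -4333428453299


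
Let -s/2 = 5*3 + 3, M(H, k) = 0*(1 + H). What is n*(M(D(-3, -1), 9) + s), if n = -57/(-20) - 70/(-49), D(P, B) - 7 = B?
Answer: -5391/35 ≈ -154.03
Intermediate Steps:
D(P, B) = 7 + B
M(H, k) = 0
s = -36 (s = -2*(5*3 + 3) = -2*(15 + 3) = -2*18 = -36)
n = 599/140 (n = -57*(-1/20) - 70*(-1/49) = 57/20 + 10/7 = 599/140 ≈ 4.2786)
n*(M(D(-3, -1), 9) + s) = 599*(0 - 36)/140 = (599/140)*(-36) = -5391/35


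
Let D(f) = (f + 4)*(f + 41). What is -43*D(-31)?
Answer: 11610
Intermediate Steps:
D(f) = (4 + f)*(41 + f)
-43*D(-31) = -43*(164 + (-31)² + 45*(-31)) = -43*(164 + 961 - 1395) = -43*(-270) = 11610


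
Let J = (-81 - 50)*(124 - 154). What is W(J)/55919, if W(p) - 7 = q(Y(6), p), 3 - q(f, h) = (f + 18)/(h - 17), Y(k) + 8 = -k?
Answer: 39126/218811047 ≈ 0.00017881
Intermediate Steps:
Y(k) = -8 - k
J = 3930 (J = -131*(-30) = 3930)
q(f, h) = 3 - (18 + f)/(-17 + h) (q(f, h) = 3 - (f + 18)/(h - 17) = 3 - (18 + f)/(-17 + h))
W(p) = 7 + (-55 + 3*p)/(-17 + p) (W(p) = 7 + (-69 - (-8 - 1*6) + 3*p)/(-17 + p) = 7 + (-69 - (-8 - 6) + 3*p)/(-17 + p) = 7 + (-69 - 1*(-14) + 3*p)/(-17 + p) = 7 + (-69 + 14 + 3*p)/(-17 + p) = 7 + (-55 + 3*p)/(-17 + p))
W(J)/55919 = (2*(-87 + 5*3930)/(-17 + 3930))/55919 = (2*(-87 + 19650)/3913)*(1/55919) = (2*(1/3913)*19563)*(1/55919) = (39126/3913)*(1/55919) = 39126/218811047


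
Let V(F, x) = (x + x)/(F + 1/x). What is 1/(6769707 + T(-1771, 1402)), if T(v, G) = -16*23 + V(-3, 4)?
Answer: 11/74462697 ≈ 1.4772e-7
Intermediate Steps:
V(F, x) = 2*x/(F + 1/x) (V(F, x) = (2*x)/(F + 1/x) = 2*x/(F + 1/x))
T(v, G) = -4080/11 (T(v, G) = -16*23 + 2*4²/(1 - 3*4) = -368 + 2*16/(1 - 12) = -368 + 2*16/(-11) = -368 + 2*16*(-1/11) = -368 - 32/11 = -4080/11)
1/(6769707 + T(-1771, 1402)) = 1/(6769707 - 4080/11) = 1/(74462697/11) = 11/74462697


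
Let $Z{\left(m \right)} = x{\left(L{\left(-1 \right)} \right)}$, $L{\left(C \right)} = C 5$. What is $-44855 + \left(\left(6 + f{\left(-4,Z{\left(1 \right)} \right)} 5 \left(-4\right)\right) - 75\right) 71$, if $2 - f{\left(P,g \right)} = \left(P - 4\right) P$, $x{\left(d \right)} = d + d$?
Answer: $-7154$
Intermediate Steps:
$L{\left(C \right)} = 5 C$
$x{\left(d \right)} = 2 d$
$Z{\left(m \right)} = -10$ ($Z{\left(m \right)} = 2 \cdot 5 \left(-1\right) = 2 \left(-5\right) = -10$)
$f{\left(P,g \right)} = 2 - P \left(-4 + P\right)$ ($f{\left(P,g \right)} = 2 - \left(P - 4\right) P = 2 - \left(-4 + P\right) P = 2 - P \left(-4 + P\right)$)
$-44855 + \left(\left(6 + f{\left(-4,Z{\left(1 \right)} \right)} 5 \left(-4\right)\right) - 75\right) 71 = -44855 + \left(\left(6 + \left(2 - \left(-4\right)^{2} + 4 \left(-4\right)\right) 5 \left(-4\right)\right) - 75\right) 71 = -44855 + \left(\left(6 + \left(2 - 16 - 16\right) \left(-20\right)\right) - 75\right) 71 = -44855 + \left(\left(6 - -600\right) - 75\right) 71 = -44855 + \left(\left(6 + 600\right) - 75\right) 71 = -44855 + \left(606 - 75\right) 71 = -44855 + 531 \cdot 71 = -44855 + 37701 = -7154$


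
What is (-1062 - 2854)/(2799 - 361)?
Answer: -1958/1219 ≈ -1.6062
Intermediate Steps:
(-1062 - 2854)/(2799 - 361) = -3916/2438 = -3916*1/2438 = -1958/1219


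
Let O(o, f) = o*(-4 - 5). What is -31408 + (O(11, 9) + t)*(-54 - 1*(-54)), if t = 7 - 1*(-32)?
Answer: -31408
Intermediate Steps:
t = 39 (t = 7 + 32 = 39)
O(o, f) = -9*o (O(o, f) = o*(-9) = -9*o)
-31408 + (O(11, 9) + t)*(-54 - 1*(-54)) = -31408 + (-9*11 + 39)*(-54 - 1*(-54)) = -31408 + (-99 + 39)*(-54 + 54) = -31408 - 60*0 = -31408 + 0 = -31408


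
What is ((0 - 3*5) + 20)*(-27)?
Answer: -135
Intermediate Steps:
((0 - 3*5) + 20)*(-27) = ((0 - 15) + 20)*(-27) = (-15 + 20)*(-27) = 5*(-27) = -135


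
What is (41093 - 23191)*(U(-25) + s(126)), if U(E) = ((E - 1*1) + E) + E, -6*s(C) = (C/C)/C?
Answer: -514297607/378 ≈ -1.3606e+6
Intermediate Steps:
s(C) = -1/(6*C) (s(C) = -C/C/(6*C) = -1/(6*C))
U(E) = -1 + 3*E (U(E) = ((E - 1) + E) + E = ((-1 + E) + E) + E = (-1 + 2*E) + E = -1 + 3*E)
(41093 - 23191)*(U(-25) + s(126)) = (41093 - 23191)*((-1 + 3*(-25)) - 1/6/126) = 17902*((-1 - 75) - 1/6*1/126) = 17902*(-76 - 1/756) = 17902*(-57457/756) = -514297607/378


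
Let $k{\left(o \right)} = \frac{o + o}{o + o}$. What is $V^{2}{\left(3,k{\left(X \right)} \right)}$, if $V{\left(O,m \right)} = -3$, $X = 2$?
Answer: $9$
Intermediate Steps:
$k{\left(o \right)} = 1$ ($k{\left(o \right)} = \frac{2 o}{2 o} = 2 o \frac{1}{2 o} = 1$)
$V^{2}{\left(3,k{\left(X \right)} \right)} = \left(-3\right)^{2} = 9$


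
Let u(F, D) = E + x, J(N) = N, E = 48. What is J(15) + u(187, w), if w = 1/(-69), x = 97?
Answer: 160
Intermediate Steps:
w = -1/69 ≈ -0.014493
u(F, D) = 145 (u(F, D) = 48 + 97 = 145)
J(15) + u(187, w) = 15 + 145 = 160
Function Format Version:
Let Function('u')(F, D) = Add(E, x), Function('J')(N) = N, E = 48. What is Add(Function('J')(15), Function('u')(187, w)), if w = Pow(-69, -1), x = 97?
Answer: 160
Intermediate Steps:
w = Rational(-1, 69) ≈ -0.014493
Function('u')(F, D) = 145 (Function('u')(F, D) = Add(48, 97) = 145)
Add(Function('J')(15), Function('u')(187, w)) = Add(15, 145) = 160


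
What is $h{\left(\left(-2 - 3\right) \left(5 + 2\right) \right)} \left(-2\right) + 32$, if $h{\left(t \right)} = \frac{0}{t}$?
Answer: $32$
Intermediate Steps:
$h{\left(t \right)} = 0$
$h{\left(\left(-2 - 3\right) \left(5 + 2\right) \right)} \left(-2\right) + 32 = 0 \left(-2\right) + 32 = 0 + 32 = 32$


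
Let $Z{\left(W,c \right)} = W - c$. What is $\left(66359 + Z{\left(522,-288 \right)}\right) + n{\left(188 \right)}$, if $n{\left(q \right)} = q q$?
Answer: $102513$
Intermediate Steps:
$n{\left(q \right)} = q^{2}$
$\left(66359 + Z{\left(522,-288 \right)}\right) + n{\left(188 \right)} = \left(66359 + \left(522 - -288\right)\right) + 188^{2} = \left(66359 + \left(522 + 288\right)\right) + 35344 = \left(66359 + 810\right) + 35344 = 67169 + 35344 = 102513$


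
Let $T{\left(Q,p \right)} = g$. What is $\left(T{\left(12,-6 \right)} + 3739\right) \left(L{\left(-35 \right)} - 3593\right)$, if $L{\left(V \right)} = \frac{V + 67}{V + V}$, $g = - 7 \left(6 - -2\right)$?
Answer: $- \frac{463214593}{35} \approx -1.3235 \cdot 10^{7}$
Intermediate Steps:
$g = -56$ ($g = - 7 \left(6 + 2\right) = \left(-7\right) 8 = -56$)
$L{\left(V \right)} = \frac{67 + V}{2 V}$
$T{\left(Q,p \right)} = -56$
$\left(T{\left(12,-6 \right)} + 3739\right) \left(L{\left(-35 \right)} - 3593\right) = \left(-56 + 3739\right) \left(\frac{67 - 35}{2 \left(-35\right)} - 3593\right) = 3683 \left(\frac{1}{2} \left(- \frac{1}{35}\right) 32 - 3593\right) = 3683 \left(- \frac{16}{35} - 3593\right) = 3683 \left(- \frac{125771}{35}\right) = - \frac{463214593}{35}$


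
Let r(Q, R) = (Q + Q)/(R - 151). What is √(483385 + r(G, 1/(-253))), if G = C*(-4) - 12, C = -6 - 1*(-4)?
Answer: √44095158432191/9551 ≈ 695.26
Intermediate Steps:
C = -2 (C = -6 + 4 = -2)
G = -4 (G = -2*(-4) - 12 = 8 - 12 = -4)
r(Q, R) = 2*Q/(-151 + R) (r(Q, R) = (2*Q)/(-151 + R) = 2*Q/(-151 + R))
√(483385 + r(G, 1/(-253))) = √(483385 + 2*(-4)/(-151 + 1/(-253))) = √(483385 + 2*(-4)/(-151 - 1/253)) = √(483385 + 2*(-4)/(-38204/253)) = √(483385 + 2*(-4)*(-253/38204)) = √(483385 + 506/9551) = √(4616810641/9551) = √44095158432191/9551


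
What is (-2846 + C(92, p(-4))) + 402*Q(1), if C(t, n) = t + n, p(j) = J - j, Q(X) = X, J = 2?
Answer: -2346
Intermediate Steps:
p(j) = 2 - j
C(t, n) = n + t
(-2846 + C(92, p(-4))) + 402*Q(1) = (-2846 + ((2 - 1*(-4)) + 92)) + 402*1 = (-2846 + ((2 + 4) + 92)) + 402 = (-2846 + (6 + 92)) + 402 = (-2846 + 98) + 402 = -2748 + 402 = -2346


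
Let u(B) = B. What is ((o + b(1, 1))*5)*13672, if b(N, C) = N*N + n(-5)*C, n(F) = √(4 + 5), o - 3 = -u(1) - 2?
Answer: 273440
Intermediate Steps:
o = 0 (o = 3 + (-1*1 - 2) = 3 + (-1 - 2) = 3 - 3 = 0)
n(F) = 3 (n(F) = √9 = 3)
b(N, C) = N² + 3*C (b(N, C) = N*N + 3*C = N² + 3*C)
((o + b(1, 1))*5)*13672 = ((0 + (1² + 3*1))*5)*13672 = ((0 + (1 + 3))*5)*13672 = ((0 + 4)*5)*13672 = (4*5)*13672 = 20*13672 = 273440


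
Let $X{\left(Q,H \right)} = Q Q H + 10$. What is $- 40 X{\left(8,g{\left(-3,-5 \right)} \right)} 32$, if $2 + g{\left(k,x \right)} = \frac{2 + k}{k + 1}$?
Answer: $110080$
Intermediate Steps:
$g{\left(k,x \right)} = -2 + \frac{2 + k}{1 + k}$ ($g{\left(k,x \right)} = -2 + \frac{2 + k}{k + 1} = -2 + \frac{2 + k}{1 + k}$)
$X{\left(Q,H \right)} = 10 + H Q^{2}$ ($X{\left(Q,H \right)} = Q^{2} H + 10 = H Q^{2} + 10 = 10 + H Q^{2}$)
$- 40 X{\left(8,g{\left(-3,-5 \right)} \right)} 32 = - 40 \left(10 + \left(-1\right) \left(-3\right) \frac{1}{1 - 3} \cdot 8^{2}\right) 32 = - 40 \left(10 + \left(-1\right) \left(-3\right) \frac{1}{-2} \cdot 64\right) 32 = - 40 \left(10 + \left(-1\right) \left(-3\right) \left(- \frac{1}{2}\right) 64\right) 32 = - 40 \left(10 - 96\right) 32 = \left(-40\right) \left(-86\right) 32 = 3440 \cdot 32 = 110080$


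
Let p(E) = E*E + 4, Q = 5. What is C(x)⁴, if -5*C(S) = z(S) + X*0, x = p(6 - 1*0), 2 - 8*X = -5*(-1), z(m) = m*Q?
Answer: 2560000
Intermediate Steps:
z(m) = 5*m (z(m) = m*5 = 5*m)
X = -3/8 (X = ¼ - (-5)*(-1)/8 = ¼ - ⅛*5 = ¼ - 5/8 = -3/8 ≈ -0.37500)
p(E) = 4 + E² (p(E) = E² + 4 = 4 + E²)
x = 40 (x = 4 + (6 - 1*0)² = 4 + (6 + 0)² = 4 + 6² = 4 + 36 = 40)
C(S) = -S (C(S) = -(5*S - 3/8*0)/5 = -(5*S + 0)/5 = -S)
C(x)⁴ = (-1*40)⁴ = (-40)⁴ = 2560000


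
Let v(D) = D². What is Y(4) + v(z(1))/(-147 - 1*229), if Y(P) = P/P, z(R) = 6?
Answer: 85/94 ≈ 0.90425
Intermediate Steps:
Y(P) = 1
Y(4) + v(z(1))/(-147 - 1*229) = 1 + 6²/(-147 - 1*229) = 1 + 36/(-147 - 229) = 1 + 36/(-376) = 1 + 36*(-1/376) = 1 - 9/94 = 85/94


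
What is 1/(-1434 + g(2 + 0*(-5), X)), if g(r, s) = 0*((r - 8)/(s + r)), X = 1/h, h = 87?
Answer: -1/1434 ≈ -0.00069735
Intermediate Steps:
X = 1/87 ≈ 0.011494
g(r, s) = 0 (g(r, s) = 0*((-8 + r)/(r + s)) = 0)
1/(-1434 + g(2 + 0*(-5), X)) = 1/(-1434 + 0) = 1/(-1434) = -1/1434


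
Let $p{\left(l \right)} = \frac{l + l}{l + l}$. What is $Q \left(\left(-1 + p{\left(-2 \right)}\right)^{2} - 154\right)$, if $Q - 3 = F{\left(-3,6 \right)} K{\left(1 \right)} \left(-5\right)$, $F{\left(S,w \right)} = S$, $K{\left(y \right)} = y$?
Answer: $-2772$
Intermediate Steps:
$p{\left(l \right)} = 1$ ($p{\left(l \right)} = \frac{2 l}{2 l} = 2 l \frac{1}{2 l} = 1$)
$Q = 18$ ($Q = 3 + \left(-3\right) 1 \left(-5\right) = 3 - -15 = 3 + 15 = 18$)
$Q \left(\left(-1 + p{\left(-2 \right)}\right)^{2} - 154\right) = 18 \left(\left(-1 + 1\right)^{2} - 154\right) = 18 \left(0^{2} - 154\right) = 18 \left(0 - 154\right) = 18 \left(-154\right) = -2772$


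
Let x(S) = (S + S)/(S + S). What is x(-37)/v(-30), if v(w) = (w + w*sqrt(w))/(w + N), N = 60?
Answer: I/(sqrt(30) - I) ≈ -0.032258 + 0.17668*I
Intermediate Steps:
v(w) = (w + w**(3/2))/(60 + w) (v(w) = (w + w*sqrt(w))/(w + 60) = (w + w**(3/2))/(60 + w))
x(S) = 1 (x(S) = (2*S)/((2*S)) = (2*S)*(1/(2*S)) = 1)
x(-37)/v(-30) = 1/((-30 + (-30)**(3/2))/(60 - 30)) = 1/((-30 - 30*I*sqrt(30))/30) = 1/(-1 - I*sqrt(30))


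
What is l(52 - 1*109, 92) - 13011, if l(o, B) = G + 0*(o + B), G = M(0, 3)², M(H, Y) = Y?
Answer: -13002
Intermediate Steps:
G = 9 (G = 3² = 9)
l(o, B) = 9 (l(o, B) = 9 + 0*(o + B) = 9 + 0*(B + o) = 9 + 0 = 9)
l(52 - 1*109, 92) - 13011 = 9 - 13011 = -13002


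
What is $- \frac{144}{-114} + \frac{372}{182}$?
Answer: $\frac{5718}{1729} \approx 3.3071$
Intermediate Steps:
$- \frac{144}{-114} + \frac{372}{182} = \left(-144\right) \left(- \frac{1}{114}\right) + 372 \cdot \frac{1}{182} = \frac{24}{19} + \frac{186}{91} = \frac{5718}{1729}$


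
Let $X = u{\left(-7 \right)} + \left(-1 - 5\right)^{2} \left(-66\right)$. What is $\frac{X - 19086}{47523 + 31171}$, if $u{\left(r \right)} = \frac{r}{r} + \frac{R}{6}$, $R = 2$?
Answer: $- \frac{32191}{118041} \approx -0.27271$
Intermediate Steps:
$u{\left(r \right)} = \frac{4}{3}$ ($u{\left(r \right)} = \frac{r}{r} + \frac{2}{6} = 1 + 2 \cdot \frac{1}{6} = 1 + \frac{1}{3} = \frac{4}{3}$)
$X = - \frac{7124}{3}$ ($X = \frac{4}{3} + \left(-1 - 5\right)^{2} \left(-66\right) = \frac{4}{3} + \left(-6\right)^{2} \left(-66\right) = \frac{4}{3} + 36 \left(-66\right) = \frac{4}{3} - 2376 = - \frac{7124}{3} \approx -2374.7$)
$\frac{X - 19086}{47523 + 31171} = \frac{- \frac{7124}{3} - 19086}{47523 + 31171} = - \frac{64382}{3 \cdot 78694} = \left(- \frac{64382}{3}\right) \frac{1}{78694} = - \frac{32191}{118041}$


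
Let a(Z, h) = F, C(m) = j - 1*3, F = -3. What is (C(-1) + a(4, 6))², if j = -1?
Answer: 49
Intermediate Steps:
C(m) = -4 (C(m) = -1 - 1*3 = -1 - 3 = -4)
a(Z, h) = -3
(C(-1) + a(4, 6))² = (-4 - 3)² = (-7)² = 49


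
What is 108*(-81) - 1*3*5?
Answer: -8763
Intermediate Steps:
108*(-81) - 1*3*5 = -8748 - 3*5 = -8748 - 15 = -8763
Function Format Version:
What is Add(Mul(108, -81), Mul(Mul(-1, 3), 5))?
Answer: -8763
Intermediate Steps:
Add(Mul(108, -81), Mul(Mul(-1, 3), 5)) = Add(-8748, Mul(-3, 5)) = Add(-8748, -15) = -8763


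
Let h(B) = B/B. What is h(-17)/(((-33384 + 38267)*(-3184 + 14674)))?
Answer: 1/56105670 ≈ 1.7824e-8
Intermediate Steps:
h(B) = 1
h(-17)/(((-33384 + 38267)*(-3184 + 14674))) = 1/((-33384 + 38267)*(-3184 + 14674)) = 1/(4883*11490) = 1/56105670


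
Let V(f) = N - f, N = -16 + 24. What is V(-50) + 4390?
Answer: 4448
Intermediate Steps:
N = 8
V(f) = 8 - f
V(-50) + 4390 = (8 - 1*(-50)) + 4390 = (8 + 50) + 4390 = 58 + 4390 = 4448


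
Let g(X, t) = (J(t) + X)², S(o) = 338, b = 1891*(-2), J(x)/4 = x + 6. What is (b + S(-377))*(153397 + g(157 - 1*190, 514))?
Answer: -14959379064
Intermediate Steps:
J(x) = 24 + 4*x (J(x) = 4*(x + 6) = 4*(6 + x) = 24 + 4*x)
b = -3782
g(X, t) = (24 + X + 4*t)² (g(X, t) = ((24 + 4*t) + X)² = (24 + X + 4*t)²)
(b + S(-377))*(153397 + g(157 - 1*190, 514)) = (-3782 + 338)*(153397 + (24 + (157 - 1*190) + 4*514)²) = -3444*(153397 + (24 + (157 - 190) + 2056)²) = -3444*(153397 + (24 - 33 + 2056)²) = -3444*(153397 + 2047²) = -3444*(153397 + 4190209) = -3444*4343606 = -14959379064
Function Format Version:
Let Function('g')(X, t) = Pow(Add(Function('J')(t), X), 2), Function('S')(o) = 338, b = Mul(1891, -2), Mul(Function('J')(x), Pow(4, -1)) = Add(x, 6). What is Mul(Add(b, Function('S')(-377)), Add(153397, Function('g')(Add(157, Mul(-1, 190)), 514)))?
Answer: -14959379064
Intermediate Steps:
Function('J')(x) = Add(24, Mul(4, x)) (Function('J')(x) = Mul(4, Add(x, 6)) = Mul(4, Add(6, x)) = Add(24, Mul(4, x)))
b = -3782
Function('g')(X, t) = Pow(Add(24, X, Mul(4, t)), 2) (Function('g')(X, t) = Pow(Add(Add(24, Mul(4, t)), X), 2) = Pow(Add(24, X, Mul(4, t)), 2))
Mul(Add(b, Function('S')(-377)), Add(153397, Function('g')(Add(157, Mul(-1, 190)), 514))) = Mul(Add(-3782, 338), Add(153397, Pow(Add(24, Add(157, Mul(-1, 190)), Mul(4, 514)), 2))) = Mul(-3444, Add(153397, Pow(Add(24, Add(157, -190), 2056), 2))) = Mul(-3444, Add(153397, Pow(Add(24, -33, 2056), 2))) = Mul(-3444, Add(153397, Pow(2047, 2))) = Mul(-3444, Add(153397, 4190209)) = Mul(-3444, 4343606) = -14959379064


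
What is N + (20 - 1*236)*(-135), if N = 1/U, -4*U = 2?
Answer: 29158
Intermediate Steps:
U = -1/2 (U = -1/4*2 = -1/2 ≈ -0.50000)
N = -2 (N = 1/(-1/2) = -2)
N + (20 - 1*236)*(-135) = -2 + (20 - 1*236)*(-135) = -2 + (20 - 236)*(-135) = -2 - 216*(-135) = -2 + 29160 = 29158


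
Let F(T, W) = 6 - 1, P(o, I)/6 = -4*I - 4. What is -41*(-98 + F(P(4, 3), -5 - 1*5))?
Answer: 3813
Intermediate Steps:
P(o, I) = -24 - 24*I (P(o, I) = 6*(-4*I - 4) = 6*(-4 - 4*I) = -24 - 24*I)
F(T, W) = 5
-41*(-98 + F(P(4, 3), -5 - 1*5)) = -41*(-98 + 5) = -41*(-93) = 3813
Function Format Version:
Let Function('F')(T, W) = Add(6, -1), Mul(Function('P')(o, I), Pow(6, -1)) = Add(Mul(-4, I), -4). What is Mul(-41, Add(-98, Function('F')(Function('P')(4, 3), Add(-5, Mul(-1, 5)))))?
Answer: 3813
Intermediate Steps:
Function('P')(o, I) = Add(-24, Mul(-24, I)) (Function('P')(o, I) = Mul(6, Add(Mul(-4, I), -4)) = Mul(6, Add(-4, Mul(-4, I))) = Add(-24, Mul(-24, I)))
Function('F')(T, W) = 5
Mul(-41, Add(-98, Function('F')(Function('P')(4, 3), Add(-5, Mul(-1, 5))))) = Mul(-41, Add(-98, 5)) = Mul(-41, -93) = 3813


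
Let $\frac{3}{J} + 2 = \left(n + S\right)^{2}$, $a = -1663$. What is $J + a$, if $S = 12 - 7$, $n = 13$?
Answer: $- \frac{535483}{322} \approx -1663.0$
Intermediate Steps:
$S = 5$ ($S = 12 - 7 = 5$)
$J = \frac{3}{322}$ ($J = \frac{3}{-2 + \left(13 + 5\right)^{2}} = \frac{3}{-2 + 18^{2}} = \frac{3}{-2 + 324} = \frac{3}{322} \approx 0.0093168$)
$J + a = \frac{3}{322} - 1663 = - \frac{535483}{322}$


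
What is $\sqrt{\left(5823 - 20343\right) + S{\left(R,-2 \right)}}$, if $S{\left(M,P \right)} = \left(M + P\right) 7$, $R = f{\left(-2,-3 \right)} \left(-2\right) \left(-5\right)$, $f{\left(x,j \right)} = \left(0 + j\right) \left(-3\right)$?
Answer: $4 i \sqrt{869} \approx 117.92 i$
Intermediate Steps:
$f{\left(x,j \right)} = - 3 j$ ($f{\left(x,j \right)} = j \left(-3\right) = - 3 j$)
$R = 90$ ($R = \left(-3\right) \left(-3\right) \left(-2\right) \left(-5\right) = 9 \left(-2\right) \left(-5\right) = \left(-18\right) \left(-5\right) = 90$)
$S{\left(M,P \right)} = 7 M + 7 P$
$\sqrt{\left(5823 - 20343\right) + S{\left(R,-2 \right)}} = \sqrt{\left(5823 - 20343\right) + \left(7 \cdot 90 + 7 \left(-2\right)\right)} = \sqrt{\left(5823 - 20343\right) + \left(630 - 14\right)} = \sqrt{-14520 + 616} = \sqrt{-13904} = 4 i \sqrt{869}$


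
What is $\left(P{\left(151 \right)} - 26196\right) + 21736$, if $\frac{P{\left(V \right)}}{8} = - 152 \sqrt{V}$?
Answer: $-4460 - 1216 \sqrt{151} \approx -19402.0$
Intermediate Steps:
$P{\left(V \right)} = - 1216 \sqrt{V}$ ($P{\left(V \right)} = 8 \left(- 152 \sqrt{V}\right) = - 1216 \sqrt{V}$)
$\left(P{\left(151 \right)} - 26196\right) + 21736 = \left(- 1216 \sqrt{151} - 26196\right) + 21736 = \left(-26196 - 1216 \sqrt{151}\right) + 21736 = -4460 - 1216 \sqrt{151}$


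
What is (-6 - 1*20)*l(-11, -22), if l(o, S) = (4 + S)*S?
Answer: -10296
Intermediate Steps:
l(o, S) = S*(4 + S)
(-6 - 1*20)*l(-11, -22) = (-6 - 1*20)*(-22*(4 - 22)) = (-6 - 20)*(-22*(-18)) = -26*396 = -10296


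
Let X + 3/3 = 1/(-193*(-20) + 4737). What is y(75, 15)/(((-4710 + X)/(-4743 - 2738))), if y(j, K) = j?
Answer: 4823561775/40500466 ≈ 119.10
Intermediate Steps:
X = -8596/8597 (X = -1 + 1/(-193*(-20) + 4737) = -1 + 1/(3860 + 4737) = -1 + 1/8597 = -8596/8597 ≈ -0.99988)
y(75, 15)/(((-4710 + X)/(-4743 - 2738))) = 75/(((-4710 - 8596/8597)/(-4743 - 2738))) = 75/((-40500466/8597/(-7481))) = 75/((-40500466/8597*(-1/7481))) = 75/(40500466/64314157) = 75*(64314157/40500466) = 4823561775/40500466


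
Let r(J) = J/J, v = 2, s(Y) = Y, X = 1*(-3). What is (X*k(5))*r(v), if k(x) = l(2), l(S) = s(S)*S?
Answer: -12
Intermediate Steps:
X = -3
l(S) = S**2 (l(S) = S*S = S**2)
k(x) = 4 (k(x) = 2**2 = 4)
r(J) = 1
(X*k(5))*r(v) = -3*4*1 = -12*1 = -12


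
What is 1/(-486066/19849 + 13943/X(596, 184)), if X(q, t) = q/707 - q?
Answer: -8351982824/400190414365 ≈ -0.020870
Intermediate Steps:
X(q, t) = -706*q/707 (X(q, t) = q*(1/707) - q = q/707 - q = -706*q/707)
1/(-486066/19849 + 13943/X(596, 184)) = 1/(-486066/19849 + 13943/((-706/707*596))) = 1/(-486066*1/19849 + 13943/(-420776/707)) = 1/(-486066/19849 + 13943*(-707/420776)) = 1/(-486066/19849 - 9857701/420776) = 1/(-400190414365/8351982824) = -8351982824/400190414365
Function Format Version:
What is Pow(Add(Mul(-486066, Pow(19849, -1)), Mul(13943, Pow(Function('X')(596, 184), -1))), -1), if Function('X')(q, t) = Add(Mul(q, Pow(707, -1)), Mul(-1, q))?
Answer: Rational(-8351982824, 400190414365) ≈ -0.020870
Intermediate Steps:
Function('X')(q, t) = Mul(Rational(-706, 707), q) (Function('X')(q, t) = Add(Mul(q, Rational(1, 707)), Mul(-1, q)) = Add(Mul(Rational(1, 707), q), Mul(-1, q)) = Mul(Rational(-706, 707), q))
Pow(Add(Mul(-486066, Pow(19849, -1)), Mul(13943, Pow(Function('X')(596, 184), -1))), -1) = Pow(Add(Mul(-486066, Pow(19849, -1)), Mul(13943, Pow(Mul(Rational(-706, 707), 596), -1))), -1) = Pow(Add(Mul(-486066, Rational(1, 19849)), Mul(13943, Pow(Rational(-420776, 707), -1))), -1) = Pow(Add(Rational(-486066, 19849), Mul(13943, Rational(-707, 420776))), -1) = Pow(Add(Rational(-486066, 19849), Rational(-9857701, 420776)), -1) = Pow(Rational(-400190414365, 8351982824), -1) = Rational(-8351982824, 400190414365)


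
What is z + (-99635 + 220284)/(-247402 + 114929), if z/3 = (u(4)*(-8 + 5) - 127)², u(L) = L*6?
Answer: 15738069170/132473 ≈ 1.1880e+5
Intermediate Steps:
u(L) = 6*L
z = 118803 (z = 3*((6*4)*(-8 + 5) - 127)² = 3*(24*(-3) - 127)² = 3*(-72 - 127)² = 3*(-199)² = 3*39601 = 118803)
z + (-99635 + 220284)/(-247402 + 114929) = 118803 + (-99635 + 220284)/(-247402 + 114929) = 118803 + 120649/(-132473) = 118803 + 120649*(-1/132473) = 118803 - 120649/132473 = 15738069170/132473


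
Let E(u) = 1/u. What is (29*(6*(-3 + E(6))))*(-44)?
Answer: 21692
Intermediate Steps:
(29*(6*(-3 + E(6))))*(-44) = (29*(6*(-3 + 1/6)))*(-44) = (29*(6*(-3 + ⅙)))*(-44) = (29*(6*(-17/6)))*(-44) = (29*(-17))*(-44) = -493*(-44) = 21692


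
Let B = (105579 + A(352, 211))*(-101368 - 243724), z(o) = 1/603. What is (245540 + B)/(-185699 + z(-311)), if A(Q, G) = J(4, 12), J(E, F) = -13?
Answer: 5491782782199/27994124 ≈ 1.9618e+5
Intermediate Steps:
A(Q, G) = -13
z(o) = 1/603
B = -36429982072 (B = (105579 - 13)*(-101368 - 243724) = 105566*(-345092) = -36429982072)
(245540 + B)/(-185699 + z(-311)) = (245540 - 36429982072)/(-185699 + 1/603) = -36429736532/(-111976496/603) = -36429736532*(-603/111976496) = 5491782782199/27994124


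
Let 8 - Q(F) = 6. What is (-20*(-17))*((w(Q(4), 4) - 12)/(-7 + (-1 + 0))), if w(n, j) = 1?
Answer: 935/2 ≈ 467.50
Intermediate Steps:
Q(F) = 2 (Q(F) = 8 - 1*6 = 8 - 6 = 2)
(-20*(-17))*((w(Q(4), 4) - 12)/(-7 + (-1 + 0))) = (-20*(-17))*((1 - 12)/(-7 + (-1 + 0))) = 340*(-11/(-7 - 1)) = 340*(-11/(-8)) = 340*(-11*(-⅛)) = 340*(11/8) = 935/2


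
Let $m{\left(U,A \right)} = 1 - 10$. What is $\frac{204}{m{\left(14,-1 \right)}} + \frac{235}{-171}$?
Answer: $- \frac{4111}{171} \approx -24.041$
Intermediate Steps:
$m{\left(U,A \right)} = -9$ ($m{\left(U,A \right)} = 1 - 10 = -9$)
$\frac{204}{m{\left(14,-1 \right)}} + \frac{235}{-171} = \frac{204}{-9} + \frac{235}{-171} = 204 \left(- \frac{1}{9}\right) + 235 \left(- \frac{1}{171}\right) = - \frac{68}{3} - \frac{235}{171} = - \frac{4111}{171}$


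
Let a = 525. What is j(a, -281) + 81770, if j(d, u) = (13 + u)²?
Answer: 153594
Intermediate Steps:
j(a, -281) + 81770 = (13 - 281)² + 81770 = (-268)² + 81770 = 71824 + 81770 = 153594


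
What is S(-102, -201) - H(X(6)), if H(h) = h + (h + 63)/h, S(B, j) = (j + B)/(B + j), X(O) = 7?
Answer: -16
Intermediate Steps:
S(B, j) = 1 (S(B, j) = (B + j)/(B + j) = 1)
H(h) = h + (63 + h)/h
S(-102, -201) - H(X(6)) = 1 - (1 + 7 + 63/7) = 1 - (1 + 7 + 63*(⅐)) = 1 - (1 + 7 + 9) = 1 - 1*17 = 1 - 17 = -16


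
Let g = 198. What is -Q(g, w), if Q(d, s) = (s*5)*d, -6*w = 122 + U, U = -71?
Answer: 8415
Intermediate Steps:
w = -17/2 (w = -(122 - 71)/6 = -⅙*51 = -17/2 ≈ -8.5000)
Q(d, s) = 5*d*s (Q(d, s) = (5*s)*d = 5*d*s)
-Q(g, w) = -5*198*(-17)/2 = -1*(-8415) = 8415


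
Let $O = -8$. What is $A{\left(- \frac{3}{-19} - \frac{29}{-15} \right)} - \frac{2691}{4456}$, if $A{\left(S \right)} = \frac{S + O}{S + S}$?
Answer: $- \frac{1338947}{663944} \approx -2.0167$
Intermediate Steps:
$A{\left(S \right)} = \frac{-8 + S}{2 S}$ ($A{\left(S \right)} = \frac{S - 8}{S + S} = \frac{-8 + S}{2 S}$)
$A{\left(- \frac{3}{-19} - \frac{29}{-15} \right)} - \frac{2691}{4456} = \frac{-8 - \left(- \frac{29}{15} - \frac{3}{19}\right)}{2 \left(- \frac{3}{-19} - \frac{29}{-15}\right)} - \frac{2691}{4456} = \frac{-8 - - \frac{596}{285}}{2 \left(\left(-3\right) \left(- \frac{1}{19}\right) - - \frac{29}{15}\right)} - \frac{2691}{4456} = \frac{-8 + \left(\frac{3}{19} + \frac{29}{15}\right)}{2 \left(\frac{3}{19} + \frac{29}{15}\right)} - \frac{2691}{4456} = \frac{-8 + \frac{596}{285}}{2 \cdot \frac{596}{285}} - \frac{2691}{4456} = \frac{1}{2} \cdot \frac{285}{596} \left(- \frac{1684}{285}\right) - \frac{2691}{4456} = - \frac{421}{298} - \frac{2691}{4456} = - \frac{1338947}{663944}$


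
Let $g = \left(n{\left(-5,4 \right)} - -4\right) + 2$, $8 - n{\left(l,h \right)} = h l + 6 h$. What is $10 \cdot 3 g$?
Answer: $300$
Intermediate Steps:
$n{\left(l,h \right)} = 8 - 6 h - h l$ ($n{\left(l,h \right)} = 8 - \left(h l + 6 h\right) = 8 - \left(6 h + h l\right) = 8 - 6 h - h l$)
$g = 10$ ($g = \left(\left(8 - 24 - 4 \left(-5\right)\right) - -4\right) + 2 = \left(\left(8 - 24 + 20\right) + 4\right) + 2 = \left(4 + 4\right) + 2 = 8 + 2 = 10$)
$10 \cdot 3 g = 10 \cdot 3 \cdot 10 = 30 \cdot 10 = 300$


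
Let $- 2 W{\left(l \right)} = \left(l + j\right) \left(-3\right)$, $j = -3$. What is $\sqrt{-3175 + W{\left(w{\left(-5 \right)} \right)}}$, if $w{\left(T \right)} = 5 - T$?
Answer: $\frac{i \sqrt{12658}}{2} \approx 56.254 i$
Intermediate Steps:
$W{\left(l \right)} = - \frac{9}{2} + \frac{3 l}{2}$ ($W{\left(l \right)} = - \frac{\left(l - 3\right) \left(-3\right)}{2} = - \frac{\left(-3 + l\right) \left(-3\right)}{2} = - \frac{9 - 3 l}{2} = - \frac{9}{2} + \frac{3 l}{2}$)
$\sqrt{-3175 + W{\left(w{\left(-5 \right)} \right)}} = \sqrt{-3175 - \left(\frac{9}{2} - \frac{3 \left(5 - -5\right)}{2}\right)} = \sqrt{-3175 - \left(\frac{9}{2} - \frac{3 \left(5 + 5\right)}{2}\right)} = \sqrt{-3175 + \left(- \frac{9}{2} + \frac{3}{2} \cdot 10\right)} = \sqrt{-3175 + \left(- \frac{9}{2} + 15\right)} = \sqrt{-3175 + \frac{21}{2}} = \sqrt{- \frac{6329}{2}} = \frac{i \sqrt{12658}}{2}$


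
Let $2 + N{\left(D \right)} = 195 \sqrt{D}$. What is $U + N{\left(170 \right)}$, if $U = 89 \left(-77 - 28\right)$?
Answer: $-9347 + 195 \sqrt{170} \approx -6804.5$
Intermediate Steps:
$U = -9345$ ($U = 89 \left(-105\right) = -9345$)
$N{\left(D \right)} = -2 + 195 \sqrt{D}$
$U + N{\left(170 \right)} = -9345 - \left(2 - 195 \sqrt{170}\right) = -9347 + 195 \sqrt{170}$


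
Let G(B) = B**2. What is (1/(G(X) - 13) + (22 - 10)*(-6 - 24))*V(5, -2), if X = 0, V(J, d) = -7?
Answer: 32767/13 ≈ 2520.5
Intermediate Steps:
(1/(G(X) - 13) + (22 - 10)*(-6 - 24))*V(5, -2) = (1/(0**2 - 13) + (22 - 10)*(-6 - 24))*(-7) = (1/(0 - 13) + 12*(-30))*(-7) = (1/(-13) - 360)*(-7) = (-1/13 - 360)*(-7) = -4681/13*(-7) = 32767/13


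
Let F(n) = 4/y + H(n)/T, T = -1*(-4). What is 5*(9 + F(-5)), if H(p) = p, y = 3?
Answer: 545/12 ≈ 45.417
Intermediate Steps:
T = 4
F(n) = 4/3 + n/4
5*(9 + F(-5)) = 5*(9 + (4/3 + (1/4)*(-5))) = 5*(9 + (4/3 - 5/4)) = 5*(9 + 1/12) = 5*(109/12) = 545/12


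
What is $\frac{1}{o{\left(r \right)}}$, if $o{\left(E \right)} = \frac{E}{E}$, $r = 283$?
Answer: $1$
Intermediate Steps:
$o{\left(E \right)} = 1$
$\frac{1}{o{\left(r \right)}} = 1^{-1} = 1$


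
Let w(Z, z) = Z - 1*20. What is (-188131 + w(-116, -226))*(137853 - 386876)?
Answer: 46882813141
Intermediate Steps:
w(Z, z) = -20 + Z (w(Z, z) = Z - 20 = -20 + Z)
(-188131 + w(-116, -226))*(137853 - 386876) = (-188131 + (-20 - 116))*(137853 - 386876) = (-188131 - 136)*(-249023) = -188267*(-249023) = 46882813141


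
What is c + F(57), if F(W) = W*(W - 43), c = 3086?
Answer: 3884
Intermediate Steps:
F(W) = W*(-43 + W)
c + F(57) = 3086 + 57*(-43 + 57) = 3086 + 57*14 = 3086 + 798 = 3884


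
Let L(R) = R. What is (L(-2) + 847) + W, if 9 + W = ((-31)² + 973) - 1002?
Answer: 1768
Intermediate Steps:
W = 923 (W = -9 + (((-31)² + 973) - 1002) = -9 + ((961 + 973) - 1002) = -9 + (1934 - 1002) = -9 + 932 = 923)
(L(-2) + 847) + W = (-2 + 847) + 923 = 845 + 923 = 1768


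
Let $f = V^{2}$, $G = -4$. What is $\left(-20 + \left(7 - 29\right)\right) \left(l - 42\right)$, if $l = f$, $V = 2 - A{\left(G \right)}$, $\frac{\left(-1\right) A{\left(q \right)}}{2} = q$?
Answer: $252$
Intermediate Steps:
$A{\left(q \right)} = - 2 q$
$V = -6$ ($V = 2 - \left(-2\right) \left(-4\right) = 2 - 8 = -6$)
$f = 36$ ($f = \left(-6\right)^{2} = 36$)
$l = 36$
$\left(-20 + \left(7 - 29\right)\right) \left(l - 42\right) = \left(-20 + \left(7 - 29\right)\right) \left(36 - 42\right) = \left(-20 - 22\right) \left(-6\right) = \left(-42\right) \left(-6\right) = 252$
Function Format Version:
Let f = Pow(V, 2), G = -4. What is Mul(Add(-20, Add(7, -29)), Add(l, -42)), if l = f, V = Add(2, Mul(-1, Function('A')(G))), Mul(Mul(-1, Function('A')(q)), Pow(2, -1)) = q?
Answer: 252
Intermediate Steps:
Function('A')(q) = Mul(-2, q)
V = -6 (V = Add(2, Mul(-1, Mul(-2, -4))) = Add(2, Mul(-1, 8)) = Add(2, -8) = -6)
f = 36 (f = Pow(-6, 2) = 36)
l = 36
Mul(Add(-20, Add(7, -29)), Add(l, -42)) = Mul(Add(-20, Add(7, -29)), Add(36, -42)) = Mul(Add(-20, -22), -6) = Mul(-42, -6) = 252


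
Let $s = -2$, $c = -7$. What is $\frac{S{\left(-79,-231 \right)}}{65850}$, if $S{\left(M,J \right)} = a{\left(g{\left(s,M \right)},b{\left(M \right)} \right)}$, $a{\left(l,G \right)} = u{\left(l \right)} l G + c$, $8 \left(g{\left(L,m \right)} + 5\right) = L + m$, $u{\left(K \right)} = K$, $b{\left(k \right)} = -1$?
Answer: $- \frac{15089}{4214400} \approx -0.0035803$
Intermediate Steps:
$g{\left(L,m \right)} = -5 + \frac{L}{8} + \frac{m}{8}$ ($g{\left(L,m \right)} = -5 + \frac{L + m}{8} = -5 + \left(\frac{L}{8} + \frac{m}{8}\right) = -5 + \frac{L}{8} + \frac{m}{8}$)
$a{\left(l,G \right)} = -7 + G l^{2}$ ($a{\left(l,G \right)} = l l G - 7 = l^{2} G - 7 = G l^{2} - 7 = -7 + G l^{2}$)
$S{\left(M,J \right)} = -7 - \left(- \frac{21}{4} + \frac{M}{8}\right)^{2}$ ($S{\left(M,J \right)} = -7 - \left(-5 + \frac{1}{8} \left(-2\right) + \frac{M}{8}\right)^{2} = -7 - \left(-5 - \frac{1}{4} + \frac{M}{8}\right)^{2} = -7 - \left(- \frac{21}{4} + \frac{M}{8}\right)^{2}$)
$\frac{S{\left(-79,-231 \right)}}{65850} = \frac{-7 - \frac{\left(-42 - 79\right)^{2}}{64}}{65850} = \left(-7 - \frac{\left(-121\right)^{2}}{64}\right) \frac{1}{65850} = \left(-7 - \frac{14641}{64}\right) \frac{1}{65850} = \left(- \frac{15089}{64}\right) \frac{1}{65850} = - \frac{15089}{4214400}$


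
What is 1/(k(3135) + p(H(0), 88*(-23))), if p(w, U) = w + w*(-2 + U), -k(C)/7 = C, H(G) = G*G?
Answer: -1/21945 ≈ -4.5568e-5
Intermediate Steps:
H(G) = G²
k(C) = -7*C
1/(k(3135) + p(H(0), 88*(-23))) = 1/(-7*3135 + 0²*(-1 + 88*(-23))) = 1/(-21945 + 0*(-1 - 2024)) = 1/(-21945 + 0*(-2025)) = 1/(-21945 + 0) = 1/(-21945) = -1/21945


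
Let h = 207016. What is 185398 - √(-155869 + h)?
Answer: 185398 - 3*√5683 ≈ 1.8517e+5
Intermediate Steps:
185398 - √(-155869 + h) = 185398 - √(-155869 + 207016) = 185398 - √51147 = 185398 - 3*√5683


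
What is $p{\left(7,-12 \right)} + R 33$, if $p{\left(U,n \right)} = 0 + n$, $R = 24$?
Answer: $780$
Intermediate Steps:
$p{\left(U,n \right)} = n$
$p{\left(7,-12 \right)} + R 33 = -12 + 24 \cdot 33 = -12 + 792 = 780$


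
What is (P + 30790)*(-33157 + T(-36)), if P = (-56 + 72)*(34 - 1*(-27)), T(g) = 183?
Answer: -1047452084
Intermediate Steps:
P = 976 (P = 16*(34 + 27) = 16*61 = 976)
(P + 30790)*(-33157 + T(-36)) = (976 + 30790)*(-33157 + 183) = 31766*(-32974) = -1047452084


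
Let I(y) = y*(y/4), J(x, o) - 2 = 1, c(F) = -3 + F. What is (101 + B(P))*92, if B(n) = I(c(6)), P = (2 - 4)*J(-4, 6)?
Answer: 9499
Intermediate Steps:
J(x, o) = 3 (J(x, o) = 2 + 1 = 3)
P = -6 (P = (2 - 4)*3 = -2*3 = -6)
I(y) = y²/4 (I(y) = y*(y*(¼)) = y*(y/4) = y²/4)
B(n) = 9/4 (B(n) = (-3 + 6)²/4 = (¼)*3² = (¼)*9 = 9/4)
(101 + B(P))*92 = (101 + 9/4)*92 = (413/4)*92 = 9499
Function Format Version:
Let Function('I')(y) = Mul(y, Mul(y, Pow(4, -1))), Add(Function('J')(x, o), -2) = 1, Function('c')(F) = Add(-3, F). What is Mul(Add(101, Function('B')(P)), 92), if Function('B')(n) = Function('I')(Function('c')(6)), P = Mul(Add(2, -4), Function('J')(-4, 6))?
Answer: 9499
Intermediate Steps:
Function('J')(x, o) = 3 (Function('J')(x, o) = Add(2, 1) = 3)
P = -6 (P = Mul(Add(2, -4), 3) = Mul(-2, 3) = -6)
Function('I')(y) = Mul(Rational(1, 4), Pow(y, 2)) (Function('I')(y) = Mul(y, Mul(y, Rational(1, 4))) = Mul(y, Mul(Rational(1, 4), y)) = Mul(Rational(1, 4), Pow(y, 2)))
Function('B')(n) = Rational(9, 4) (Function('B')(n) = Mul(Rational(1, 4), Pow(Add(-3, 6), 2)) = Mul(Rational(1, 4), Pow(3, 2)) = Mul(Rational(1, 4), 9) = Rational(9, 4))
Mul(Add(101, Function('B')(P)), 92) = Mul(Add(101, Rational(9, 4)), 92) = Mul(Rational(413, 4), 92) = 9499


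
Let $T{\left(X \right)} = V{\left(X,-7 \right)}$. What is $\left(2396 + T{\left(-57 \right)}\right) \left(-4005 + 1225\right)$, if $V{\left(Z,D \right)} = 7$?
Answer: $-6680340$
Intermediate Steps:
$T{\left(X \right)} = 7$
$\left(2396 + T{\left(-57 \right)}\right) \left(-4005 + 1225\right) = \left(2396 + 7\right) \left(-4005 + 1225\right) = 2403 \left(-2780\right) = -6680340$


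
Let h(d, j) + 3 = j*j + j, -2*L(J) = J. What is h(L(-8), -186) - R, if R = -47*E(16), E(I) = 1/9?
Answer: 309710/9 ≈ 34412.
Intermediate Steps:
L(J) = -J/2
E(I) = ⅑
R = -47/9 (R = -47*⅑ = -47/9 ≈ -5.2222)
h(d, j) = -3 + j + j² (h(d, j) = -3 + (j*j + j) = -3 + (j² + j) = -3 + (j + j²) = -3 + j + j²)
h(L(-8), -186) - R = (-3 - 186 + (-186)²) - 1*(-47/9) = (-3 - 186 + 34596) + 47/9 = 34407 + 47/9 = 309710/9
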